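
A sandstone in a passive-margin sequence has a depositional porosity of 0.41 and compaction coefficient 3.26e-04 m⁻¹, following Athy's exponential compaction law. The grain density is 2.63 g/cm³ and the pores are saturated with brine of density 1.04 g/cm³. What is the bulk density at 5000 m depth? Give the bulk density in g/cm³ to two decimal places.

Working in km (1 km = 1000 m; k in km⁻¹ = k in m⁻¹ × 1000):
Porosity at depth: n = 0.41·exp(−0.326×5) = 0.41×0.1959 = 0.0803
Bulk density: ρ_b = (1−n)ρ_g + n·ρ_f = 0.9197×2.63 + 0.0803×1.04
       = 2.419 + 0.084 = 2.502 g/cm³

2.50 g/cm³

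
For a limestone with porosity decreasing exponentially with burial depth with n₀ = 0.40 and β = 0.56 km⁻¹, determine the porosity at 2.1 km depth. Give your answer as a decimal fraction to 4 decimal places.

0.1234

n = n₀·exp(−β·z) = 0.4 × exp(−0.56 × 2.1) = 0.4 × exp(−1.176)
  = 0.4 × 0.3085 = 0.1234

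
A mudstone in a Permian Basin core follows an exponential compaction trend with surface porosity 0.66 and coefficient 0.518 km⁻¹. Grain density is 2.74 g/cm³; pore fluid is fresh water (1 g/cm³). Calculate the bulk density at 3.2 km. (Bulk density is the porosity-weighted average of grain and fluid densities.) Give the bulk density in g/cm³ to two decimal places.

2.52 g/cm³

Porosity at depth: phi = 0.66·exp(−0.518×3.2) = 0.66×0.1906 = 0.1258
Bulk density: ρ_b = (1−phi)ρ_g + phi·ρ_f = 0.8742×2.74 + 0.1258×1
       = 2.395 + 0.126 = 2.521 g/cm³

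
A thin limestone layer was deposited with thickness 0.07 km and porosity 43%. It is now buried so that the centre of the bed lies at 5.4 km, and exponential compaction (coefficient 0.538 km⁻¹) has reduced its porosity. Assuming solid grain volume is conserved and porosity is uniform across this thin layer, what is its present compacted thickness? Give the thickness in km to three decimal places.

Porosity at 5.4 km: phi = 0.43·exp(−0.538×5.4) = 0.0235
Solid-volume conservation: h(1−phi) = h₀(1−phi₀) ⇒ h = h₀·(1−phi₀)/(1−phi)
h = 0.07 × (1 − 0.43)/(1 − 0.0235) = 0.07 × 0.5837 = 0.0409 km

0.041 km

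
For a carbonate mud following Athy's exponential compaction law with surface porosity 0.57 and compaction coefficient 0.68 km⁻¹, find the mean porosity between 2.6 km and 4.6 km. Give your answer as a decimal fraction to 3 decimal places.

⟨φ⟩ = (1/(d₂−d₁)) ∫ φ₀ e^(−cd) dd = φ₀·(e^(−c·d₁) − e^(−c·d₂)) / (c·(d₂−d₁))
e^(−0.68×2.6) = 0.1707; e^(−0.68×4.6) = 0.0438
⟨φ⟩ = 0.57 × (0.1707 − 0.0438) / (0.68 × 2) = 0.57 × 0.0933 = 0.0532

0.053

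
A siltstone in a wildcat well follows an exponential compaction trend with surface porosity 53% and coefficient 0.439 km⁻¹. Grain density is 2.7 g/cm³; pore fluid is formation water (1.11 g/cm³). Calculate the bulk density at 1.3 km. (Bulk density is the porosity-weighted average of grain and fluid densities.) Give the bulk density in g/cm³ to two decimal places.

2.22 g/cm³

Porosity at depth: φ = 0.53·exp(−0.439×1.3) = 0.53×0.5651 = 0.2995
Bulk density: ρ_b = (1−φ)ρ_g + φ·ρ_f = 0.7005×2.7 + 0.2995×1.11
       = 1.891 + 0.332 = 2.224 g/cm³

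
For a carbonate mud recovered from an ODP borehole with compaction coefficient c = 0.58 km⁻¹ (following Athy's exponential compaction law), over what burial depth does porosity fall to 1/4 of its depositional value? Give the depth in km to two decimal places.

2.39 km

n/n₀ = 1/4 ⇒ exp(−c·z) = 1/4 ⇒ z = ln(4) / c
z = 1.3863 / 0.58 = 2.390 km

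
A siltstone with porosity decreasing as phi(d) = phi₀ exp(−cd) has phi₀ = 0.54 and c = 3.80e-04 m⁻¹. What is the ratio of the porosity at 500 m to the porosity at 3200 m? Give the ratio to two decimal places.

2.79

Working in km (1 km = 1000 m; c in km⁻¹ = c in m⁻¹ × 1000):
phi(d₁)/phi(d₂) = e^(−c·d₁)/e^(−c·d₂) = e^{c(d₂−d₁)}
= exp(0.38 × 2.7) = exp(1.026) = 2.7899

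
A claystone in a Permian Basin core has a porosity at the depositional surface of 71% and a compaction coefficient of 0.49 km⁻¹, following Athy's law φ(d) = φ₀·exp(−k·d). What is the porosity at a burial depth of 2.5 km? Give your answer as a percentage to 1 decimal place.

φ = φ₀·exp(−k·d) = 0.71 × exp(−0.49 × 2.5) = 0.71 × exp(−1.225)
  = 0.71 × 0.2938 = 0.2086

20.9%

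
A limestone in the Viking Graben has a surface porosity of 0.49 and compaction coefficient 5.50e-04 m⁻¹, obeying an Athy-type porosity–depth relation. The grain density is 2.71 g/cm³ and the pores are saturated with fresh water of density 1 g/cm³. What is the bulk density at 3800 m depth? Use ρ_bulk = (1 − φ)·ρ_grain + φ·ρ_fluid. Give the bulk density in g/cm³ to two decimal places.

Working in km (1 km = 1000 m; c in km⁻¹ = c in m⁻¹ × 1000):
Porosity at depth: phi = 0.49·exp(−0.55×3.8) = 0.49×0.1237 = 0.0606
Bulk density: ρ_b = (1−phi)ρ_g + phi·ρ_f = 0.9394×2.71 + 0.0606×1
       = 2.546 + 0.061 = 2.606 g/cm³

2.61 g/cm³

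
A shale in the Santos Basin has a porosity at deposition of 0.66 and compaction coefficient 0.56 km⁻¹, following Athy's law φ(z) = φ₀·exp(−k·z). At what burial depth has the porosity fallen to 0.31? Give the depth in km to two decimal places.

Invert Athy's law: z = ln(φ₀/φ) / k
z = ln(0.66/0.31) / 0.56 = ln(2.129) / 0.56 = 0.7557 / 0.56 = 1.349 km

1.35 km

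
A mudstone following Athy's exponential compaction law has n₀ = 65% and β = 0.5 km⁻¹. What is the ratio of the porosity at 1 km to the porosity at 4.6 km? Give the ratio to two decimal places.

n(d₁)/n(d₂) = e^(−β·d₁)/e^(−β·d₂) = e^{β(d₂−d₁)}
= exp(0.5 × 3.6) = exp(1.8) = 6.0496

6.05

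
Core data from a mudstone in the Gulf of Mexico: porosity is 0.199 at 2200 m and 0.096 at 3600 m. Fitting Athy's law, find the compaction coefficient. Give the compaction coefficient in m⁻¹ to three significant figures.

0.000521 m⁻¹

Working in km (1 km = 1000 m; c in km⁻¹ = c in m⁻¹ × 1000):
Athy: n(z) = n₀ e^(−cz) ⇒ n₁/n₂ = e^{c(z₂−z₁)} ⇒ c = ln(n₁/n₂)/(z₂−z₁)
c = ln(0.199/0.096) / (3.6 − 2.2) = ln(2.073) / 1.4 = 0.7290 / 1.4 = 0.5207 km⁻¹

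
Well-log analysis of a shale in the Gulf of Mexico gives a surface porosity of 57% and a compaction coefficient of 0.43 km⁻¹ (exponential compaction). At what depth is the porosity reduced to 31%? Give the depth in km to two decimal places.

1.42 km

Invert Athy's law: z = ln(phi₀/phi) / k
z = ln(0.57/0.31) / 0.43 = ln(1.839) / 0.43 = 0.6091 / 0.43 = 1.416 km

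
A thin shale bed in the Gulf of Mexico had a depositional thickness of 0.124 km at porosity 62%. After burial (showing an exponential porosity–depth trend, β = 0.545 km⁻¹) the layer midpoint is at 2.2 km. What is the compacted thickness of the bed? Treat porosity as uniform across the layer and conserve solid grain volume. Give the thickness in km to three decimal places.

Porosity at 2.2 km: n = 0.62·exp(−0.545×2.2) = 0.1869
Solid-volume conservation: h(1−n) = h₀(1−n₀) ⇒ h = h₀·(1−n₀)/(1−n)
h = 0.124 × (1 − 0.62)/(1 − 0.1869) = 0.124 × 0.4674 = 0.0580 km

0.058 km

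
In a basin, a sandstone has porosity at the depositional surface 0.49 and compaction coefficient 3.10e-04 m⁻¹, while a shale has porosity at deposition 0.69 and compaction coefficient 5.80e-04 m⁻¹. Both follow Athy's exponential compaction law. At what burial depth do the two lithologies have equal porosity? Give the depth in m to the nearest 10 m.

Working in km (1 km = 1000 m; k in km⁻¹ = k in m⁻¹ × 1000):
Set φ₀ₐ e^(−kₐz) = φ₀ᵦ e^(−kᵦz) ⇒ ln(φ₀ₐ/φ₀ᵦ) = (kₐ − kᵦ)·z
z = ln(0.49/0.69) / (0.31 − 0.58) = -0.3423 / -0.27 = 1.268 km

1270 m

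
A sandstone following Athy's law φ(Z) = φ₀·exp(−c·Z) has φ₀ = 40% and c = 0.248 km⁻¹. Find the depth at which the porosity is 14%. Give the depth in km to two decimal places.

4.23 km

Invert Athy's law: Z = ln(φ₀/φ) / c
Z = ln(0.4/0.14) / 0.248 = ln(2.857) / 0.248 = 1.0498 / 0.248 = 4.233 km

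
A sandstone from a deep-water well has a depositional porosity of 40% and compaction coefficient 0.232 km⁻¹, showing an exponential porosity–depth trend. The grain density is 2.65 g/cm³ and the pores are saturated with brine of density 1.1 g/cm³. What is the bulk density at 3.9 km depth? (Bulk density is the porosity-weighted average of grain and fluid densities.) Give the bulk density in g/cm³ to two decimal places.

Porosity at depth: φ = 0.4·exp(−0.232×3.9) = 0.4×0.4046 = 0.1618
Bulk density: ρ_b = (1−φ)ρ_g + φ·ρ_f = 0.8382×2.65 + 0.1618×1.1
       = 2.221 + 0.178 = 2.399 g/cm³

2.40 g/cm³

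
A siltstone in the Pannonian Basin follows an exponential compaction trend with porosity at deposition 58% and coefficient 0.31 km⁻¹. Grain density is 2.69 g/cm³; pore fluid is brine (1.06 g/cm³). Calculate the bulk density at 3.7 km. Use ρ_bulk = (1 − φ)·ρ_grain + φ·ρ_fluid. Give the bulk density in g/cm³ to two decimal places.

Porosity at depth: φ = 0.58·exp(−0.31×3.7) = 0.58×0.3176 = 0.1842
Bulk density: ρ_b = (1−φ)ρ_g + φ·ρ_f = 0.8158×2.69 + 0.1842×1.06
       = 2.194 + 0.195 = 2.390 g/cm³

2.39 g/cm³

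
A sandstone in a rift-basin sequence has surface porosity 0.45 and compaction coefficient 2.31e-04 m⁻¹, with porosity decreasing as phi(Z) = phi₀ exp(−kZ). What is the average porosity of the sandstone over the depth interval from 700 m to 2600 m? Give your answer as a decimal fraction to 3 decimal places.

0.310

Working in km (1 km = 1000 m; k in km⁻¹ = k in m⁻¹ × 1000):
⟨phi⟩ = (1/(Z₂−Z₁)) ∫ phi₀ e^(−kZ) dZ = phi₀·(e^(−k·Z₁) − e^(−k·Z₂)) / (k·(Z₂−Z₁))
e^(−0.231×0.7) = 0.8507; e^(−0.231×2.6) = 0.5485
⟨phi⟩ = 0.45 × (0.8507 − 0.5485) / (0.231 × 1.9) = 0.45 × 0.6886 = 0.3099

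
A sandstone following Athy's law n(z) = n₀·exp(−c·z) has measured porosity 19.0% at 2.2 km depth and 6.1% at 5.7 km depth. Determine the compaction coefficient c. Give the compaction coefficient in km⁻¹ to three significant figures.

0.325 km⁻¹

Athy: n(z) = n₀ e^(−cz) ⇒ n₁/n₂ = e^{c(z₂−z₁)} ⇒ c = ln(n₁/n₂)/(z₂−z₁)
c = ln(0.19/0.061) / (5.7 − 2.2) = ln(3.115) / 3.5 = 1.1362 / 3.5 = 0.3246 km⁻¹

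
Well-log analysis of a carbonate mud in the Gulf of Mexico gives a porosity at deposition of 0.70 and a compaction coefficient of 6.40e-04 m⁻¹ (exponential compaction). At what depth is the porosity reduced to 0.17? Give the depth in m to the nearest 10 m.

2210 m

Working in km (1 km = 1000 m; k in km⁻¹ = k in m⁻¹ × 1000):
Invert Athy's law: d = ln(phi₀/phi) / k
d = ln(0.7/0.17) / 0.64 = ln(4.118) / 0.64 = 1.4153 / 0.64 = 2.211 km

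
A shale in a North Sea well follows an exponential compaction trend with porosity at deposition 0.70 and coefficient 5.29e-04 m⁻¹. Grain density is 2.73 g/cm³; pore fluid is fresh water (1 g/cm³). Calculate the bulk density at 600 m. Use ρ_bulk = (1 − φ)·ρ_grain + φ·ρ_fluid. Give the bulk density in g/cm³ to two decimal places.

1.85 g/cm³

Working in km (1 km = 1000 m; c in km⁻¹ = c in m⁻¹ × 1000):
Porosity at depth: n = 0.7·exp(−0.529×0.6) = 0.7×0.7280 = 0.5096
Bulk density: ρ_b = (1−n)ρ_g + n·ρ_f = 0.4904×2.73 + 0.5096×1
       = 1.339 + 0.510 = 1.848 g/cm³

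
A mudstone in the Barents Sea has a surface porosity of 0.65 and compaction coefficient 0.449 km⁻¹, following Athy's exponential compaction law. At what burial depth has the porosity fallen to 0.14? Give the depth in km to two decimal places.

3.42 km

Invert Athy's law: Z = ln(n₀/n) / k
Z = ln(0.65/0.14) / 0.449 = ln(4.643) / 0.449 = 1.5353 / 0.449 = 3.419 km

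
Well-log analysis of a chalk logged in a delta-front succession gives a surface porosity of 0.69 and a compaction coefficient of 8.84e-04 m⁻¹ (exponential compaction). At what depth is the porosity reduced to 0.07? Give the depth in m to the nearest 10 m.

2590 m

Working in km (1 km = 1000 m; k in km⁻¹ = k in m⁻¹ × 1000):
Invert Athy's law: Z = ln(φ₀/φ) / k
Z = ln(0.69/0.07) / 0.884 = ln(9.857) / 0.884 = 2.2882 / 0.884 = 2.588 km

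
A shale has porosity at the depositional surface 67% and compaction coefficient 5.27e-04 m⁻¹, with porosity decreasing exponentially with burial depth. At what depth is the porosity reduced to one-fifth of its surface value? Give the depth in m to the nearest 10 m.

3050 m

Working in km (1 km = 1000 m; k in km⁻¹ = k in m⁻¹ × 1000):
phi/phi₀ = 1/5 ⇒ exp(−k·z) = 1/5 ⇒ z = ln(5) / k
z = 1.6094 / 0.527 = 3.054 km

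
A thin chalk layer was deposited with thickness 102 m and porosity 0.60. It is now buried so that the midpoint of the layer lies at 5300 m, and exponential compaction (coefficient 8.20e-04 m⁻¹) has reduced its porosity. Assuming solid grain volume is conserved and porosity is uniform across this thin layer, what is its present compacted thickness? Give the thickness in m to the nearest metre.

Working in km (1 km = 1000 m; k in km⁻¹ = k in m⁻¹ × 1000):
Porosity at 5.3 km: n = 0.6·exp(−0.82×5.3) = 0.0078
Solid-volume conservation: h(1−n) = h₀(1−n₀) ⇒ h = h₀·(1−n₀)/(1−n)
h = 0.102 × (1 − 0.6)/(1 − 0.0078) = 0.102 × 0.4031 = 0.0411 km

41 m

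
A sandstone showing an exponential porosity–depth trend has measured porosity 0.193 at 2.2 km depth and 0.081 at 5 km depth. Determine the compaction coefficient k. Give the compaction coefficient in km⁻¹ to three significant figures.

Athy: φ(d) = φ₀ e^(−kd) ⇒ φ₁/φ₂ = e^{k(d₂−d₁)} ⇒ k = ln(φ₁/φ₂)/(d₂−d₁)
k = ln(0.193/0.081) / (5 − 2.2) = ln(2.383) / 2.8 = 0.8682 / 2.8 = 0.3101 km⁻¹

0.310 km⁻¹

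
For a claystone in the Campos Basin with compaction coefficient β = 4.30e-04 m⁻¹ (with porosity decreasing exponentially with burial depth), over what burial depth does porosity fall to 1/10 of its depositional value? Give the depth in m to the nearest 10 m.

Working in km (1 km = 1000 m; β in km⁻¹ = β in m⁻¹ × 1000):
n/n₀ = 1/10 ⇒ exp(−β·z) = 1/10 ⇒ z = ln(10) / β
z = 2.3026 / 0.43 = 5.355 km

5350 m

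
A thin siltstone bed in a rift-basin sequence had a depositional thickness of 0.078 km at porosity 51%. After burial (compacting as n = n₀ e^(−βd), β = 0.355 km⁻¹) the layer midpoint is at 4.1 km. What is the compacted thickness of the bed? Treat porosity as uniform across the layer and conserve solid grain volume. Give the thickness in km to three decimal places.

0.043 km

Porosity at 4.1 km: n = 0.51·exp(−0.355×4.1) = 0.1190
Solid-volume conservation: h(1−n) = h₀(1−n₀) ⇒ h = h₀·(1−n₀)/(1−n)
h = 0.078 × (1 − 0.51)/(1 − 0.1190) = 0.078 × 0.5562 = 0.0434 km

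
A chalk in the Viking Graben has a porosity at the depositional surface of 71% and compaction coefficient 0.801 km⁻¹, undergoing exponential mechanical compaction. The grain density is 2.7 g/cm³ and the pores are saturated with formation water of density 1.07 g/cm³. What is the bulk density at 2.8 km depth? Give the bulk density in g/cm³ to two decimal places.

Porosity at depth: phi = 0.71·exp(−0.801×2.8) = 0.71×0.1062 = 0.0754
Bulk density: ρ_b = (1−phi)ρ_g + phi·ρ_f = 0.9246×2.7 + 0.0754×1.07
       = 2.496 + 0.081 = 2.577 g/cm³

2.58 g/cm³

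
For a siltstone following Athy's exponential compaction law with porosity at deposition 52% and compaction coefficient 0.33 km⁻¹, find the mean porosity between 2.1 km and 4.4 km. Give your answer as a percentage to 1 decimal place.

⟨n⟩ = (1/(z₂−z₁)) ∫ n₀ e^(−cz) dz = n₀·(e^(−c·z₁) − e^(−c·z₂)) / (c·(z₂−z₁))
e^(−0.33×2.1) = 0.5001; e^(−0.33×4.4) = 0.2341
⟨n⟩ = 0.52 × (0.5001 − 0.2341) / (0.33 × 2.3) = 0.52 × 0.3504 = 0.1822

18.2%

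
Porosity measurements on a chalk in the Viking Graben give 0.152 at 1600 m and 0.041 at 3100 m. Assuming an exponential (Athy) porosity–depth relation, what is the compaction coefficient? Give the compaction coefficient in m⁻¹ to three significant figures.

0.000874 m⁻¹

Working in km (1 km = 1000 m; β in km⁻¹ = β in m⁻¹ × 1000):
Athy: n(z) = n₀ e^(−βz) ⇒ n₁/n₂ = e^{β(z₂−z₁)} ⇒ β = ln(n₁/n₂)/(z₂−z₁)
β = ln(0.152/0.041) / (3.1 − 1.6) = ln(3.707) / 1.5 = 1.3103 / 1.5 = 0.8735 km⁻¹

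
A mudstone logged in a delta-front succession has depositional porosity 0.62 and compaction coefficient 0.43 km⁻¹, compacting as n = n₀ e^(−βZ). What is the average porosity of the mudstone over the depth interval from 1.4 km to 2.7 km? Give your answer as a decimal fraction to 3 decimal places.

⟨n⟩ = (1/(Z₂−Z₁)) ∫ n₀ e^(−βZ) dZ = n₀·(e^(−β·Z₁) − e^(−β·Z₂)) / (β·(Z₂−Z₁))
e^(−0.43×1.4) = 0.5477; e^(−0.43×2.7) = 0.3132
⟨n⟩ = 0.62 × (0.5477 − 0.3132) / (0.43 × 1.3) = 0.62 × 0.4196 = 0.2601

0.260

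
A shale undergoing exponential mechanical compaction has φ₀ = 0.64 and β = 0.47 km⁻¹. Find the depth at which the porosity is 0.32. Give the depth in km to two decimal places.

Invert Athy's law: d = ln(φ₀/φ) / β
d = ln(0.64/0.32) / 0.47 = ln(2) / 0.47 = 0.6931 / 0.47 = 1.475 km

1.47 km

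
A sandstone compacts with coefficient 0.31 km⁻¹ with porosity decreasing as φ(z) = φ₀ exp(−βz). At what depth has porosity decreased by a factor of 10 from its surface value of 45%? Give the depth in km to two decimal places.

φ/φ₀ = 1/10 ⇒ exp(−β·z) = 1/10 ⇒ z = ln(10) / β
z = 2.3026 / 0.31 = 7.428 km

7.43 km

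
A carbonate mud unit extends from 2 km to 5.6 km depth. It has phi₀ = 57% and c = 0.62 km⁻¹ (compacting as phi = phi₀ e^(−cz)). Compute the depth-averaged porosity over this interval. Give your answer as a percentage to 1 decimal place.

⟨phi⟩ = (1/(z₂−z₁)) ∫ phi₀ e^(−cz) dz = phi₀·(e^(−c·z₁) − e^(−c·z₂)) / (c·(z₂−z₁))
e^(−0.62×2) = 0.2894; e^(−0.62×5.6) = 0.0311
⟨phi⟩ = 0.57 × (0.2894 − 0.0311) / (0.62 × 3.6) = 0.57 × 0.1157 = 0.0660

6.6%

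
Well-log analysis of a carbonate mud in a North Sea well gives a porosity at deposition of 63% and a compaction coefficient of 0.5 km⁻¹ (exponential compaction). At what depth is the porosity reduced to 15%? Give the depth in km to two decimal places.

Invert Athy's law: Z = ln(φ₀/φ) / β
Z = ln(0.63/0.15) / 0.5 = ln(4.2) / 0.5 = 1.4351 / 0.5 = 2.870 km

2.87 km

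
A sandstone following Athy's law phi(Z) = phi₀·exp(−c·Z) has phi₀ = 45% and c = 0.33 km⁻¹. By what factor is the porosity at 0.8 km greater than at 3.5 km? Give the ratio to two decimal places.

phi(Z₁)/phi(Z₂) = e^(−c·Z₁)/e^(−c·Z₂) = e^{c(Z₂−Z₁)}
= exp(0.33 × 2.7) = exp(0.891) = 2.4376

2.44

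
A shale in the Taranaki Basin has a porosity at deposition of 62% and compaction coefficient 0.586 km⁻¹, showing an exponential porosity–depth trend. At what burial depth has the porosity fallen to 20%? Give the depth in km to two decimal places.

1.93 km

Invert Athy's law: d = ln(φ₀/φ) / β
d = ln(0.62/0.2) / 0.586 = ln(3.1) / 0.586 = 1.1314 / 0.586 = 1.931 km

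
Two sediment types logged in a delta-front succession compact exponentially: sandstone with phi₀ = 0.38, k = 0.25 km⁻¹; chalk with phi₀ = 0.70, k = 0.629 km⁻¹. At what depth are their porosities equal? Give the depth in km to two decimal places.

Set phi₀ₐ e^(−kₐd) = phi₀ᵦ e^(−kᵦd) ⇒ ln(phi₀ₐ/phi₀ᵦ) = (kₐ − kᵦ)·d
d = ln(0.38/0.7) / (0.25 − 0.629) = -0.6109 / -0.379 = 1.612 km

1.61 km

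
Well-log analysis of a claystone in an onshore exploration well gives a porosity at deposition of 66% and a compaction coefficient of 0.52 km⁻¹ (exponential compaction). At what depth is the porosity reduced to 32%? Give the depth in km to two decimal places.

Invert Athy's law: z = ln(φ₀/φ) / β
z = ln(0.66/0.32) / 0.52 = ln(2.062) / 0.52 = 0.7239 / 0.52 = 1.392 km

1.39 km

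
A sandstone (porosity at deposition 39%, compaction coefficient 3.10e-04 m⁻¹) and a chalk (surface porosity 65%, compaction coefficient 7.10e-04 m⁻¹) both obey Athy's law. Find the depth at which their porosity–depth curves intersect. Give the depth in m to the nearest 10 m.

1280 m

Working in km (1 km = 1000 m; k in km⁻¹ = k in m⁻¹ × 1000):
Set n₀ₐ e^(−kₐz) = n₀ᵦ e^(−kᵦz) ⇒ ln(n₀ₐ/n₀ᵦ) = (kₐ − kᵦ)·z
z = ln(0.39/0.65) / (0.31 − 0.71) = -0.5108 / -0.4 = 1.277 km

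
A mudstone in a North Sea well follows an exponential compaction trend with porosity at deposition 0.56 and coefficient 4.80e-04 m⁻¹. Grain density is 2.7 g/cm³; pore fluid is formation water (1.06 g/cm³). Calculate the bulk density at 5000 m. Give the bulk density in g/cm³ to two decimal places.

2.62 g/cm³

Working in km (1 km = 1000 m; c in km⁻¹ = c in m⁻¹ × 1000):
Porosity at depth: phi = 0.56·exp(−0.48×5) = 0.56×0.0907 = 0.0508
Bulk density: ρ_b = (1−phi)ρ_g + phi·ρ_f = 0.9492×2.7 + 0.0508×1.06
       = 2.563 + 0.054 = 2.617 g/cm³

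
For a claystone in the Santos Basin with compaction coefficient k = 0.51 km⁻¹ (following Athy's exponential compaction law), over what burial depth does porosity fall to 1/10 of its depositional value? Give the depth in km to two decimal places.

4.51 km

n/n₀ = 1/10 ⇒ exp(−k·z) = 1/10 ⇒ z = ln(10) / k
z = 2.3026 / 0.51 = 4.515 km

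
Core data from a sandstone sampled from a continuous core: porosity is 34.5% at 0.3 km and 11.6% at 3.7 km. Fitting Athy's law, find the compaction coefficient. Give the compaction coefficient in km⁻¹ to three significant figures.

Athy: φ(Z) = φ₀ e^(−kZ) ⇒ φ₁/φ₂ = e^{k(Z₂−Z₁)} ⇒ k = ln(φ₁/φ₂)/(Z₂−Z₁)
k = ln(0.345/0.116) / (3.7 − 0.3) = ln(2.974) / 3.4 = 1.0900 / 3.4 = 0.3206 km⁻¹

0.321 km⁻¹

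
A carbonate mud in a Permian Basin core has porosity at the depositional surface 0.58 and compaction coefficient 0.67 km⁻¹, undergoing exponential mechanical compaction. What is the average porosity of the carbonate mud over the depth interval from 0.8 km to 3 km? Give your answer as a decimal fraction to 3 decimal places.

⟨φ⟩ = (1/(Z₂−Z₁)) ∫ φ₀ e^(−βZ) dZ = φ₀·(e^(−β·Z₁) − e^(−β·Z₂)) / (β·(Z₂−Z₁))
e^(−0.67×0.8) = 0.5851; e^(−0.67×3) = 0.1340
⟨φ⟩ = 0.58 × (0.5851 − 0.1340) / (0.67 × 2.2) = 0.58 × 0.3060 = 0.1775

0.178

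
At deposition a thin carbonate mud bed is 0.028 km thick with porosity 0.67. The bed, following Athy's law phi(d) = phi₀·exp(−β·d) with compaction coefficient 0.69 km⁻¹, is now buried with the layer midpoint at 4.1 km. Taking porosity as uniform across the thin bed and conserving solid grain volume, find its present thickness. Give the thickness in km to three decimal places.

0.010 km

Porosity at 4.1 km: phi = 0.67·exp(−0.69×4.1) = 0.0396
Solid-volume conservation: h(1−phi) = h₀(1−phi₀) ⇒ h = h₀·(1−phi₀)/(1−phi)
h = 0.028 × (1 − 0.67)/(1 − 0.0396) = 0.028 × 0.3436 = 0.0096 km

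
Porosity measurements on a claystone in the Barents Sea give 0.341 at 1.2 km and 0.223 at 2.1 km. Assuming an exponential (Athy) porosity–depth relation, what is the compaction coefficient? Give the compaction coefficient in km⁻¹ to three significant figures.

Athy: phi(d) = phi₀ e^(−βd) ⇒ phi₁/phi₂ = e^{β(d₂−d₁)} ⇒ β = ln(phi₁/phi₂)/(d₂−d₁)
β = ln(0.341/0.223) / (2.1 − 1.2) = ln(1.529) / 0.9 = 0.4247 / 0.9 = 0.4719 km⁻¹

0.472 km⁻¹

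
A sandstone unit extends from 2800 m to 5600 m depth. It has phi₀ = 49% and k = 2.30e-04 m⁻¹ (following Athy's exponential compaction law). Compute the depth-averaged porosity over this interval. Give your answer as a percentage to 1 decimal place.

19.0%

Working in km (1 km = 1000 m; k in km⁻¹ = k in m⁻¹ × 1000):
⟨phi⟩ = (1/(Z₂−Z₁)) ∫ phi₀ e^(−kZ) dZ = phi₀·(e^(−k·Z₁) − e^(−k·Z₂)) / (k·(Z₂−Z₁))
e^(−0.23×2.8) = 0.5252; e^(−0.23×5.6) = 0.2758
⟨phi⟩ = 0.49 × (0.5252 − 0.2758) / (0.23 × 2.8) = 0.49 × 0.3872 = 0.1897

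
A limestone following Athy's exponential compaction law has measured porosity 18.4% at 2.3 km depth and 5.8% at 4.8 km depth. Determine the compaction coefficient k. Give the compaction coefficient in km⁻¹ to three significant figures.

Athy: phi(Z) = phi₀ e^(−kZ) ⇒ phi₁/phi₂ = e^{k(Z₂−Z₁)} ⇒ k = ln(phi₁/phi₂)/(Z₂−Z₁)
k = ln(0.184/0.058) / (4.8 − 2.3) = ln(3.172) / 2.5 = 1.1545 / 2.5 = 0.4618 km⁻¹

0.462 km⁻¹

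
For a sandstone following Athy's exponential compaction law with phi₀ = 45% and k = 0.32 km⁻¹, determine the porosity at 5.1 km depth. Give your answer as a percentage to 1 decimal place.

phi = phi₀·exp(−k·Z) = 0.45 × exp(−0.32 × 5.1) = 0.45 × exp(−1.632)
  = 0.45 × 0.1955 = 0.0880

8.8%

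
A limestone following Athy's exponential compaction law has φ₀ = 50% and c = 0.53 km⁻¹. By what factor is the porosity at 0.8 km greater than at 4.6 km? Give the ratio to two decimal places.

φ(z₁)/φ(z₂) = e^(−c·z₁)/e^(−c·z₂) = e^{c(z₂−z₁)}
= exp(0.53 × 3.8) = exp(2.014) = 7.4932

7.49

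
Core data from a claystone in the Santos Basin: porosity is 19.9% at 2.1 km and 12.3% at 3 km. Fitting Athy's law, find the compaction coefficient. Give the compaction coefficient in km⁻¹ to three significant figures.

0.535 km⁻¹

Athy: phi(z) = phi₀ e^(−cz) ⇒ phi₁/phi₂ = e^{c(z₂−z₁)} ⇒ c = ln(phi₁/phi₂)/(z₂−z₁)
c = ln(0.199/0.123) / (3 − 2.1) = ln(1.618) / 0.9 = 0.4811 / 0.9 = 0.5346 km⁻¹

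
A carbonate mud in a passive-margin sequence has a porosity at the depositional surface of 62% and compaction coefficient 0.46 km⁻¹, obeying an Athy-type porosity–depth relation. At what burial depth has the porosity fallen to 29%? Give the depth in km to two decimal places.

1.65 km

Invert Athy's law: Z = ln(phi₀/phi) / k
Z = ln(0.62/0.29) / 0.46 = ln(2.138) / 0.46 = 0.7598 / 0.46 = 1.652 km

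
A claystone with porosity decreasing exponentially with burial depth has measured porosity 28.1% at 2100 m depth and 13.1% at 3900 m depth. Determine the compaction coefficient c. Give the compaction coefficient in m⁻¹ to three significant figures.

0.000424 m⁻¹

Working in km (1 km = 1000 m; c in km⁻¹ = c in m⁻¹ × 1000):
Athy: φ(z) = φ₀ e^(−cz) ⇒ φ₁/φ₂ = e^{c(z₂−z₁)} ⇒ c = ln(φ₁/φ₂)/(z₂−z₁)
c = ln(0.281/0.131) / (3.9 − 2.1) = ln(2.145) / 1.8 = 0.7632 / 1.8 = 0.424 km⁻¹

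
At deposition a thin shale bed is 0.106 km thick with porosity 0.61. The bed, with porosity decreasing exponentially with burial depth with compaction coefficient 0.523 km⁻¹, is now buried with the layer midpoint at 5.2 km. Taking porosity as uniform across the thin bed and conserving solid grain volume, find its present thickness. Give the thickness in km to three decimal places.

0.043 km

Porosity at 5.2 km: phi = 0.61·exp(−0.523×5.2) = 0.0402
Solid-volume conservation: h(1−phi) = h₀(1−phi₀) ⇒ h = h₀·(1−phi₀)/(1−phi)
h = 0.106 × (1 − 0.61)/(1 − 0.0402) = 0.106 × 0.4063 = 0.0431 km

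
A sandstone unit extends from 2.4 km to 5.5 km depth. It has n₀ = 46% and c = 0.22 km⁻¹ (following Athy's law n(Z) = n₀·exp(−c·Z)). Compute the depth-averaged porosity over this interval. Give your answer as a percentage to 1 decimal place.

⟨n⟩ = (1/(Z₂−Z₁)) ∫ n₀ e^(−cZ) dZ = n₀·(e^(−c·Z₁) − e^(−c·Z₂)) / (c·(Z₂−Z₁))
e^(−0.22×2.4) = 0.5898; e^(−0.22×5.5) = 0.2982
⟨n⟩ = 0.46 × (0.5898 − 0.2982) / (0.22 × 3.1) = 0.46 × 0.4275 = 0.1967

19.7%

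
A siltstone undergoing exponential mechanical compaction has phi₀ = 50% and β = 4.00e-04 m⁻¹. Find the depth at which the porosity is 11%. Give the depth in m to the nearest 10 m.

3790 m

Working in km (1 km = 1000 m; β in km⁻¹ = β in m⁻¹ × 1000):
Invert Athy's law: d = ln(phi₀/phi) / β
d = ln(0.5/0.11) / 0.4 = ln(4.545) / 0.4 = 1.5141 / 0.4 = 3.785 km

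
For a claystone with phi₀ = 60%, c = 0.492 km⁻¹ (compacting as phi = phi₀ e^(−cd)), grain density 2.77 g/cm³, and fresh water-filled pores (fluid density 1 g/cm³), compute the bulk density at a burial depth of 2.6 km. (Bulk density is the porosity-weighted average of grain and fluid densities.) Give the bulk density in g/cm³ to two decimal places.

2.47 g/cm³

Porosity at depth: phi = 0.6·exp(−0.492×2.6) = 0.6×0.2783 = 0.1670
Bulk density: ρ_b = (1−phi)ρ_g + phi·ρ_f = 0.8330×2.77 + 0.1670×1
       = 2.308 + 0.167 = 2.474 g/cm³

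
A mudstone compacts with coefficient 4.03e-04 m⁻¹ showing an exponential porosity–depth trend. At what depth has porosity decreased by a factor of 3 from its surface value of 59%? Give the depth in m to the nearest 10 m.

2730 m

Working in km (1 km = 1000 m; β in km⁻¹ = β in m⁻¹ × 1000):
phi/phi₀ = 1/3 ⇒ exp(−β·z) = 1/3 ⇒ z = ln(3) / β
z = 1.0986 / 0.403 = 2.726 km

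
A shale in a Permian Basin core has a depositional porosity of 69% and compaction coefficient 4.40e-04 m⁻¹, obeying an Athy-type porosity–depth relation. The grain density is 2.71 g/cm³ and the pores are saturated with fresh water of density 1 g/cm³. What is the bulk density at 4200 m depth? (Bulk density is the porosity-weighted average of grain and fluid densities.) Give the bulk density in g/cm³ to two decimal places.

Working in km (1 km = 1000 m; c in km⁻¹ = c in m⁻¹ × 1000):
Porosity at depth: φ = 0.69·exp(−0.44×4.2) = 0.69×0.1576 = 0.1087
Bulk density: ρ_b = (1−φ)ρ_g + φ·ρ_f = 0.8913×2.71 + 0.1087×1
       = 2.415 + 0.109 = 2.524 g/cm³

2.52 g/cm³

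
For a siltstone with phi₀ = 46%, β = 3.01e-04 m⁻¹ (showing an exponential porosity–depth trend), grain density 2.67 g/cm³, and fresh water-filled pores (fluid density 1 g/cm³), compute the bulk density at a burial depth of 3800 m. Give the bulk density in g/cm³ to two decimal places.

2.43 g/cm³

Working in km (1 km = 1000 m; β in km⁻¹ = β in m⁻¹ × 1000):
Porosity at depth: phi = 0.46·exp(−0.301×3.8) = 0.46×0.3186 = 0.1466
Bulk density: ρ_b = (1−phi)ρ_g + phi·ρ_f = 0.8534×2.67 + 0.1466×1
       = 2.279 + 0.147 = 2.425 g/cm³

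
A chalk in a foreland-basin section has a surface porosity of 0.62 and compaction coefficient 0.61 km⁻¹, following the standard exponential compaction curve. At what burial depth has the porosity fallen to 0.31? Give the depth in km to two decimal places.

1.14 km

Invert Athy's law: d = ln(n₀/n) / c
d = ln(0.62/0.31) / 0.61 = ln(2) / 0.61 = 0.6931 / 0.61 = 1.136 km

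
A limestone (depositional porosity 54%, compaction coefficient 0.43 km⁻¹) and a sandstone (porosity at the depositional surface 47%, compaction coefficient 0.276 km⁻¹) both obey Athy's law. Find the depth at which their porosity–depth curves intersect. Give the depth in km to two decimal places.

Set φ₀ₐ e^(−βₐZ) = φ₀ᵦ e^(−βᵦZ) ⇒ ln(φ₀ₐ/φ₀ᵦ) = (βₐ − βᵦ)·Z
Z = ln(0.54/0.47) / (0.43 − 0.276) = 0.1388 / 0.154 = 0.902 km

0.90 km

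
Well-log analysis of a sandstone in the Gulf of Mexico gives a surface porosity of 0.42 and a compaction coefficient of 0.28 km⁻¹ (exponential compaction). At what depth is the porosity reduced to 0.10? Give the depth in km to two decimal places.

5.13 km

Invert Athy's law: Z = ln(φ₀/φ) / c
Z = ln(0.42/0.1) / 0.28 = ln(4.2) / 0.28 = 1.4351 / 0.28 = 5.125 km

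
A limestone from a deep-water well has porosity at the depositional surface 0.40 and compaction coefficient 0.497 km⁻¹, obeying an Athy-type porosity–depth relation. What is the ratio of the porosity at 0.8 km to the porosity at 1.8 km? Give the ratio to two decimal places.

φ(d₁)/φ(d₂) = e^(−c·d₁)/e^(−c·d₂) = e^{c(d₂−d₁)}
= exp(0.497 × 1) = exp(0.497) = 1.6438

1.64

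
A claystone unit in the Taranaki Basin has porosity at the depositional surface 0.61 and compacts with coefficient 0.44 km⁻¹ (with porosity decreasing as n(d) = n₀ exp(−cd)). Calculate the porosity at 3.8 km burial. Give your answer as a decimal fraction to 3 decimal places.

0.115

n = n₀·exp(−c·d) = 0.61 × exp(−0.44 × 3.8) = 0.61 × exp(−1.672)
  = 0.61 × 0.1879 = 0.1146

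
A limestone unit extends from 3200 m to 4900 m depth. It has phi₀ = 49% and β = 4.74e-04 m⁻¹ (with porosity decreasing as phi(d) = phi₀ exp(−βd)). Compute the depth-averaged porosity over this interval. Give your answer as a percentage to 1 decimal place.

Working in km (1 km = 1000 m; β in km⁻¹ = β in m⁻¹ × 1000):
⟨phi⟩ = (1/(d₂−d₁)) ∫ phi₀ e^(−βd) dd = phi₀·(e^(−β·d₁) − e^(−β·d₂)) / (β·(d₂−d₁))
e^(−0.474×3.2) = 0.2194; e^(−0.474×4.9) = 0.0980
⟨phi⟩ = 0.49 × (0.2194 − 0.0980) / (0.474 × 1.7) = 0.49 × 0.1507 = 0.0738

7.4%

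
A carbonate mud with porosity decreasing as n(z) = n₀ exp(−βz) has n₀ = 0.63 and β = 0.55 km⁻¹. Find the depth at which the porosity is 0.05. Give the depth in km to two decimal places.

4.61 km

Invert Athy's law: z = ln(n₀/n) / β
z = ln(0.63/0.05) / 0.55 = ln(12.6) / 0.55 = 2.5337 / 0.55 = 4.607 km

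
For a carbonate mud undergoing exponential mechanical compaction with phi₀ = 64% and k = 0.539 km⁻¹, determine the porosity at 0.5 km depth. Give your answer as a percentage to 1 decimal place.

phi = phi₀·exp(−k·d) = 0.64 × exp(−0.539 × 0.5) = 0.64 × exp(−0.2695)
  = 0.64 × 0.7638 = 0.4888

48.9%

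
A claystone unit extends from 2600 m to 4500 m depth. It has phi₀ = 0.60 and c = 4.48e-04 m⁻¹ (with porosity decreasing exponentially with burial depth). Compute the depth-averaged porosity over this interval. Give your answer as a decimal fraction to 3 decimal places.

Working in km (1 km = 1000 m; c in km⁻¹ = c in m⁻¹ × 1000):
⟨phi⟩ = (1/(d₂−d₁)) ∫ phi₀ e^(−cd) dd = phi₀·(e^(−c·d₁) − e^(−c·d₂)) / (c·(d₂−d₁))
e^(−0.448×2.6) = 0.3120; e^(−0.448×4.5) = 0.1332
⟨phi⟩ = 0.6 × (0.3120 − 0.1332) / (0.448 × 1.9) = 0.6 × 0.2101 = 0.1260

0.126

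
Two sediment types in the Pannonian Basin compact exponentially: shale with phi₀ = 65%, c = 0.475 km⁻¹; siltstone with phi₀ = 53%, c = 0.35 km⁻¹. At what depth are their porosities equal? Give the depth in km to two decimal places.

1.63 km

Set phi₀ₐ e^(−cₐz) = phi₀ᵦ e^(−cᵦz) ⇒ ln(phi₀ₐ/phi₀ᵦ) = (cₐ − cᵦ)·z
z = ln(0.65/0.53) / (0.475 − 0.35) = 0.2041 / 0.125 = 1.633 km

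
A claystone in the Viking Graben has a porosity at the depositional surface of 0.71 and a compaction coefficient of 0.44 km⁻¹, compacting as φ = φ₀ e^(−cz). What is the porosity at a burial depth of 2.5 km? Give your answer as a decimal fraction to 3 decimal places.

φ = φ₀·exp(−c·z) = 0.71 × exp(−0.44 × 2.5) = 0.71 × exp(−1.1)
  = 0.71 × 0.3329 = 0.2363

0.236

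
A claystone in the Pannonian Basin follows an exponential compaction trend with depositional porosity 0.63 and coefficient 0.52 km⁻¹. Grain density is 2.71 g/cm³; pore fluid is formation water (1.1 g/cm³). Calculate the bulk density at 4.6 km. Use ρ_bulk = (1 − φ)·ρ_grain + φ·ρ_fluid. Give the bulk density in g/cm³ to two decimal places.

2.62 g/cm³

Porosity at depth: φ = 0.63·exp(−0.52×4.6) = 0.63×0.0914 = 0.0576
Bulk density: ρ_b = (1−φ)ρ_g + φ·ρ_f = 0.9424×2.71 + 0.0576×1.1
       = 2.554 + 0.063 = 2.617 g/cm³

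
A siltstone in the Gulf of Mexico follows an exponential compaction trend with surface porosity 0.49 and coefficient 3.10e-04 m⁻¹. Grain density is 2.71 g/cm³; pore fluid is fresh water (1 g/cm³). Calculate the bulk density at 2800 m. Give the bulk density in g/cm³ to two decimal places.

2.36 g/cm³

Working in km (1 km = 1000 m; c in km⁻¹ = c in m⁻¹ × 1000):
Porosity at depth: n = 0.49·exp(−0.31×2.8) = 0.49×0.4198 = 0.2057
Bulk density: ρ_b = (1−n)ρ_g + n·ρ_f = 0.7943×2.71 + 0.2057×1
       = 2.153 + 0.206 = 2.358 g/cm³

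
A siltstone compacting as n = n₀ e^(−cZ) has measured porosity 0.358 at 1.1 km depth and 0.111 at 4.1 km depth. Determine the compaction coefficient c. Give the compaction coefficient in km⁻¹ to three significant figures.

0.390 km⁻¹

Athy: n(Z) = n₀ e^(−cZ) ⇒ n₁/n₂ = e^{c(Z₂−Z₁)} ⇒ c = ln(n₁/n₂)/(Z₂−Z₁)
c = ln(0.358/0.111) / (4.1 − 1.1) = ln(3.225) / 3 = 1.1710 / 3 = 0.3903 km⁻¹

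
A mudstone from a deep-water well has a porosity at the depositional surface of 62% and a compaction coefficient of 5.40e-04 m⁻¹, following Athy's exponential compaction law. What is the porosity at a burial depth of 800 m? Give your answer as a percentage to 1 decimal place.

40.3%

Working in km (1 km = 1000 m; β in km⁻¹ = β in m⁻¹ × 1000):
phi = phi₀·exp(−β·z) = 0.62 × exp(−0.54 × 0.8) = 0.62 × exp(−0.432)
  = 0.62 × 0.6492 = 0.4025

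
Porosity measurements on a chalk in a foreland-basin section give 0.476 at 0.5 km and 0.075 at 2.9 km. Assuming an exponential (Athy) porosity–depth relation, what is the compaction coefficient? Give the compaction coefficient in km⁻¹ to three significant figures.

0.770 km⁻¹

Athy: phi(z) = phi₀ e^(−βz) ⇒ phi₁/phi₂ = e^{β(z₂−z₁)} ⇒ β = ln(phi₁/phi₂)/(z₂−z₁)
β = ln(0.476/0.075) / (2.9 − 0.5) = ln(6.347) / 2.4 = 1.8479 / 2.4 = 0.77 km⁻¹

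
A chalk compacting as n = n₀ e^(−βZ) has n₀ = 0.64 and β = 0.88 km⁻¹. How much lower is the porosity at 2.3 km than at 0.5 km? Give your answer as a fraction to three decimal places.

n(0.5) = 0.64·e^(−0.88×0.5) = 0.4122
n(2.3) = 0.64·e^(−0.88×2.3) = 0.0846
Δn = 0.4122 − 0.0846 = 0.3276

0.328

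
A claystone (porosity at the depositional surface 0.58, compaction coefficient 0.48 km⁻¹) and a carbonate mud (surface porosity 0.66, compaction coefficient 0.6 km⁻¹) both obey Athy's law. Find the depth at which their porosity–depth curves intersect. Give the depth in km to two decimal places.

1.08 km

Set phi₀ₐ e^(−βₐZ) = phi₀ᵦ e^(−βᵦZ) ⇒ ln(phi₀ₐ/phi₀ᵦ) = (βₐ − βᵦ)·Z
Z = ln(0.58/0.66) / (0.48 − 0.6) = -0.1292 / -0.12 = 1.077 km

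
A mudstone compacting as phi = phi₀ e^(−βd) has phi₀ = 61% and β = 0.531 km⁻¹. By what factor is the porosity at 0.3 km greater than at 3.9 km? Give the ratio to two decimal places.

phi(d₁)/phi(d₂) = e^(−β·d₁)/e^(−β·d₂) = e^{β(d₂−d₁)}
= exp(0.531 × 3.6) = exp(1.912) = 6.7639

6.76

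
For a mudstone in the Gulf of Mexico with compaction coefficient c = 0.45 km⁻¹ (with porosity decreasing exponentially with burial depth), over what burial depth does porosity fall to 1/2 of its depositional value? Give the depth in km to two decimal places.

φ/φ₀ = 1/2 ⇒ exp(−c·Z) = 1/2 ⇒ Z = ln(2) / c
Z = 0.6931 / 0.45 = 1.540 km

1.54 km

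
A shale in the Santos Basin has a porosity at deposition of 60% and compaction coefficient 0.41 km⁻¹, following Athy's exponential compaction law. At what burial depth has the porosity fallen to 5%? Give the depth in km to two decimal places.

6.06 km

Invert Athy's law: Z = ln(n₀/n) / c
Z = ln(0.6/0.05) / 0.41 = ln(12) / 0.41 = 2.4849 / 0.41 = 6.061 km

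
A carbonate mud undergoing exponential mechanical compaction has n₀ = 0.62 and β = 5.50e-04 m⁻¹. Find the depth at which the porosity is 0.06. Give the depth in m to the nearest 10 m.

Working in km (1 km = 1000 m; β in km⁻¹ = β in m⁻¹ × 1000):
Invert Athy's law: d = ln(n₀/n) / β
d = ln(0.62/0.06) / 0.55 = ln(10.33) / 0.55 = 2.3354 / 0.55 = 4.246 km

4250 m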